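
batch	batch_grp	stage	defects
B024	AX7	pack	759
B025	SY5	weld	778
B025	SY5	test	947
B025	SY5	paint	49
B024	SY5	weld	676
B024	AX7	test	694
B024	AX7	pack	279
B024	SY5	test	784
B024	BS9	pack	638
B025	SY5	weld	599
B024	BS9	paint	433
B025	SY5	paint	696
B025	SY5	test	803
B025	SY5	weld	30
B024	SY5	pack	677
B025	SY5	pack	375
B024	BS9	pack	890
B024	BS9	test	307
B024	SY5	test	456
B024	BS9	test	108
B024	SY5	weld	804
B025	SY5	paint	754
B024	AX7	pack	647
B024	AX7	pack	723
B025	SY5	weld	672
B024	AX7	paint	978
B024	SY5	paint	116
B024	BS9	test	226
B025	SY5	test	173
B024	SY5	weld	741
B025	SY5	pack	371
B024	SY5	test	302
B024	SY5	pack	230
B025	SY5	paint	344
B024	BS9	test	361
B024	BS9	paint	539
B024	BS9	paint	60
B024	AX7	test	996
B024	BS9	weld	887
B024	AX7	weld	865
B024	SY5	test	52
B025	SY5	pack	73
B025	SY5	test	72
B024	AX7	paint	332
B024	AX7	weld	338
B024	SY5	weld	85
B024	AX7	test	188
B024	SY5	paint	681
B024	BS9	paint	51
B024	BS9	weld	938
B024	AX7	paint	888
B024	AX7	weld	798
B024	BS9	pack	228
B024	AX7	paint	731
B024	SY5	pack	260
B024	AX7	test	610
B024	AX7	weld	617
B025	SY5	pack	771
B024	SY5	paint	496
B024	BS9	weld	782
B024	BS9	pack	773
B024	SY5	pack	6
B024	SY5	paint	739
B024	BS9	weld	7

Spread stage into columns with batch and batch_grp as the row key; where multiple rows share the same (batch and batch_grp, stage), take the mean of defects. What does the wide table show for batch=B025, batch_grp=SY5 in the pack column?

397.50

Rows with batch=B025, batch_grp=SY5 and stage=pack: defects values are 375, 371, 73, 771.
(375 + 371 + 73 + 771) / 4 = 397.50.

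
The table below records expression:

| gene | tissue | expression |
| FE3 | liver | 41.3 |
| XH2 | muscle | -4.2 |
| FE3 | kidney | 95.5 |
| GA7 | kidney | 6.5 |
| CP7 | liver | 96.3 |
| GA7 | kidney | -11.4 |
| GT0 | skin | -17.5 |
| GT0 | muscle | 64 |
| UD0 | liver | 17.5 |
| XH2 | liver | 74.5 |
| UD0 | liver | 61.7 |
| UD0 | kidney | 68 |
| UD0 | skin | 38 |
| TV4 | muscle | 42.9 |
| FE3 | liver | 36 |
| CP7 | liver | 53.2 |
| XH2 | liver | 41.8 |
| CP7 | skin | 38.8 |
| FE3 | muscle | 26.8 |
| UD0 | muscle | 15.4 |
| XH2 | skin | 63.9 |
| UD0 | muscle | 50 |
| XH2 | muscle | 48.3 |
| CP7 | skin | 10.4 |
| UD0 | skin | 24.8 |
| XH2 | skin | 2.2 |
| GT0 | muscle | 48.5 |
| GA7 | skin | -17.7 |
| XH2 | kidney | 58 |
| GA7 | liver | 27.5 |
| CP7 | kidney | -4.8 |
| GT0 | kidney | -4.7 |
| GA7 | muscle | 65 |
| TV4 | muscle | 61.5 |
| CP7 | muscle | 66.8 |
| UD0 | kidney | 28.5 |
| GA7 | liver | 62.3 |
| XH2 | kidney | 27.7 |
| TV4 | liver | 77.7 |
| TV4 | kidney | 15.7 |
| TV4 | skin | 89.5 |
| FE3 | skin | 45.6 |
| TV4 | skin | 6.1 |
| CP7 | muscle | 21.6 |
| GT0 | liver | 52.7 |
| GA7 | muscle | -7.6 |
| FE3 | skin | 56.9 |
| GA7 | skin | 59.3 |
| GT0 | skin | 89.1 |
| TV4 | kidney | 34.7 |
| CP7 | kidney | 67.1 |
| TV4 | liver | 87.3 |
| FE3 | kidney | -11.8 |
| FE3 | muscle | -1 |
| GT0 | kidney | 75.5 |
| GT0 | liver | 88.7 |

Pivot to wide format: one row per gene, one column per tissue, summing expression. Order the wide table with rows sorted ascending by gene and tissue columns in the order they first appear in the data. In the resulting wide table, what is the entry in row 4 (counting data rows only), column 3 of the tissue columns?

70.8

With rows sorted ascending by gene, row 4 is gene=GT0. tissue columns in first-appearance order: liver, muscle, kidney, skin; column 3 is kidney.
Long rows with gene=GT0, tissue=kidney: -4.7 + 75.5 = 70.8.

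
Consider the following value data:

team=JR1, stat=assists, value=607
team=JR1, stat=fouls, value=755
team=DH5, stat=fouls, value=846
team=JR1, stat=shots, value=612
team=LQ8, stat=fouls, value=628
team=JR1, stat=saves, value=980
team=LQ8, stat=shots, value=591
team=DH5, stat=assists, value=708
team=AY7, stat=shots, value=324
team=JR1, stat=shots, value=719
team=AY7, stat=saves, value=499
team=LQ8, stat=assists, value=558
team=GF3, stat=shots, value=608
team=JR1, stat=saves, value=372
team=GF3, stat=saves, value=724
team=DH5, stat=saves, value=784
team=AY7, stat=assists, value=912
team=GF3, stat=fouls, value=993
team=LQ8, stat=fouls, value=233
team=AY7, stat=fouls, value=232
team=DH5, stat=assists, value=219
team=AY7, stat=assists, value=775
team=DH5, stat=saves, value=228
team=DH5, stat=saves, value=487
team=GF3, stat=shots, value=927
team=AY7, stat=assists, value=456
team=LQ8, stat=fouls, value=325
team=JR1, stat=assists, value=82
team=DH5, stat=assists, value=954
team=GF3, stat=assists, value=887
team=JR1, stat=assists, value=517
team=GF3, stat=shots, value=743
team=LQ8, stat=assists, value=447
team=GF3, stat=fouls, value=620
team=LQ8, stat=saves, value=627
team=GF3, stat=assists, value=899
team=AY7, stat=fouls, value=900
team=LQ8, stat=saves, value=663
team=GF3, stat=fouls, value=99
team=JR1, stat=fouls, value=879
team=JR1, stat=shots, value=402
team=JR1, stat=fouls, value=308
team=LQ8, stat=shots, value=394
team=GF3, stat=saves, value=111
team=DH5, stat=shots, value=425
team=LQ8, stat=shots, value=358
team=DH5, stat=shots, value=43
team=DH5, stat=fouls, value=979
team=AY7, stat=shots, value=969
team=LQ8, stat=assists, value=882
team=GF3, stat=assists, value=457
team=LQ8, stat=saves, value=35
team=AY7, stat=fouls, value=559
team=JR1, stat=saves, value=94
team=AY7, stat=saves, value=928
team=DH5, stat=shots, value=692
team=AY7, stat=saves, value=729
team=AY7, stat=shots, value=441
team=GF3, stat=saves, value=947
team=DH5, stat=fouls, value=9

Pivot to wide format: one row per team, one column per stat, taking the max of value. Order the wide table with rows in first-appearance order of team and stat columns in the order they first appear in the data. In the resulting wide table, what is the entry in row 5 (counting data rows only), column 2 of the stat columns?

With rows in first-appearance order of team, row 5 is team=GF3. stat columns in first-appearance order: assists, fouls, shots, saves; column 2 is fouls.
Long rows with team=GF3, stat=fouls: max(993, 620, 99) = 993.

993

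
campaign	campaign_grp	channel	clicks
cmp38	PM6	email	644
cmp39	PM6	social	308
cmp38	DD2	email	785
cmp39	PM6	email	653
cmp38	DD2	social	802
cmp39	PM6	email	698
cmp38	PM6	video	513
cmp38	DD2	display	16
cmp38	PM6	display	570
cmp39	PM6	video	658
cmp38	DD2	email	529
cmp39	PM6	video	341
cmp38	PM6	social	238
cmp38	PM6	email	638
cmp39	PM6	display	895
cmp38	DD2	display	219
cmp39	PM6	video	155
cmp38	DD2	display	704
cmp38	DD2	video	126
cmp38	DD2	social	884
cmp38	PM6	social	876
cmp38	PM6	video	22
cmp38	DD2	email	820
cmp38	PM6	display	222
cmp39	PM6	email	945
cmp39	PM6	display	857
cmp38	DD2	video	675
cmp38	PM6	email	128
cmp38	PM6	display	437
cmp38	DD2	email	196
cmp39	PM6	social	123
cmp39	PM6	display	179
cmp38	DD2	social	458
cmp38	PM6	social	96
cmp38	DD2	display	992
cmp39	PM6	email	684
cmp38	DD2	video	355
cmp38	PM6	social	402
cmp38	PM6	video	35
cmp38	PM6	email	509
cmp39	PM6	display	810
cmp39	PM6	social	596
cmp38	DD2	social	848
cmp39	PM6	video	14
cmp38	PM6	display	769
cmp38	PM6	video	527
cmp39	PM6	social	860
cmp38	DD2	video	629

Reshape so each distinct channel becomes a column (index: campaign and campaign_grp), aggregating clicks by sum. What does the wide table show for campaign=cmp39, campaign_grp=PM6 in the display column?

2741

Rows with campaign=cmp39, campaign_grp=PM6 and channel=display: clicks values are 895, 857, 179, 810.
895 + 857 + 179 + 810 = 2741.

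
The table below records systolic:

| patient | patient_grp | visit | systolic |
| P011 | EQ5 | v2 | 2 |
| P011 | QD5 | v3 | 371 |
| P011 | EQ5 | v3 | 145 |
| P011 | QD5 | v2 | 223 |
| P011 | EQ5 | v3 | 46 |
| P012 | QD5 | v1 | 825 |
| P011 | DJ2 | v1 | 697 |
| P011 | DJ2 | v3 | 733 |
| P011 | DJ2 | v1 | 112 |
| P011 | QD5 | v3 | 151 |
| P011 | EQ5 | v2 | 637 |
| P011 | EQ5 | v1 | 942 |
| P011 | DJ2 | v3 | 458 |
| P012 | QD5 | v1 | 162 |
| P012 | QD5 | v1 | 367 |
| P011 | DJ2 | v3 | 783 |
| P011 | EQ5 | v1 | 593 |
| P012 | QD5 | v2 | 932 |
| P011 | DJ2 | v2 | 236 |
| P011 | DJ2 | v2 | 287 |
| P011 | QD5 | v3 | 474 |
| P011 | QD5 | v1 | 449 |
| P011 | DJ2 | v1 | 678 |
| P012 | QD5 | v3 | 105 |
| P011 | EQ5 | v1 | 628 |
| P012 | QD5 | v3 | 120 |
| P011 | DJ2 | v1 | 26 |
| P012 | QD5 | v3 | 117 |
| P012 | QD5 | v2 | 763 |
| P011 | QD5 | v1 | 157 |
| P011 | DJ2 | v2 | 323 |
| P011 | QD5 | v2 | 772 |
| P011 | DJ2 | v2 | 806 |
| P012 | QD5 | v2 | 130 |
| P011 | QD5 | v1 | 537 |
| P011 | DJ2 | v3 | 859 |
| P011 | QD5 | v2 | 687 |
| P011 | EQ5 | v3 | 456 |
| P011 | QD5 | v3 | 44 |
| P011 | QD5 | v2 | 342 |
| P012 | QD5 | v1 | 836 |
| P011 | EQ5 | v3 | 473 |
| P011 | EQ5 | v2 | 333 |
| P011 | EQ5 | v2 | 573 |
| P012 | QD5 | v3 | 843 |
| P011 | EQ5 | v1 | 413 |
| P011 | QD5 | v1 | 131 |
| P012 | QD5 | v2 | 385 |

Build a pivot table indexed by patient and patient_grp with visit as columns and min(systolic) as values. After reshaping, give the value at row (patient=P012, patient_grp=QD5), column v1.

Rows with patient=P012, patient_grp=QD5 and visit=v1: systolic values are 825, 162, 367, 836.
min(825, 162, 367, 836) = 162.

162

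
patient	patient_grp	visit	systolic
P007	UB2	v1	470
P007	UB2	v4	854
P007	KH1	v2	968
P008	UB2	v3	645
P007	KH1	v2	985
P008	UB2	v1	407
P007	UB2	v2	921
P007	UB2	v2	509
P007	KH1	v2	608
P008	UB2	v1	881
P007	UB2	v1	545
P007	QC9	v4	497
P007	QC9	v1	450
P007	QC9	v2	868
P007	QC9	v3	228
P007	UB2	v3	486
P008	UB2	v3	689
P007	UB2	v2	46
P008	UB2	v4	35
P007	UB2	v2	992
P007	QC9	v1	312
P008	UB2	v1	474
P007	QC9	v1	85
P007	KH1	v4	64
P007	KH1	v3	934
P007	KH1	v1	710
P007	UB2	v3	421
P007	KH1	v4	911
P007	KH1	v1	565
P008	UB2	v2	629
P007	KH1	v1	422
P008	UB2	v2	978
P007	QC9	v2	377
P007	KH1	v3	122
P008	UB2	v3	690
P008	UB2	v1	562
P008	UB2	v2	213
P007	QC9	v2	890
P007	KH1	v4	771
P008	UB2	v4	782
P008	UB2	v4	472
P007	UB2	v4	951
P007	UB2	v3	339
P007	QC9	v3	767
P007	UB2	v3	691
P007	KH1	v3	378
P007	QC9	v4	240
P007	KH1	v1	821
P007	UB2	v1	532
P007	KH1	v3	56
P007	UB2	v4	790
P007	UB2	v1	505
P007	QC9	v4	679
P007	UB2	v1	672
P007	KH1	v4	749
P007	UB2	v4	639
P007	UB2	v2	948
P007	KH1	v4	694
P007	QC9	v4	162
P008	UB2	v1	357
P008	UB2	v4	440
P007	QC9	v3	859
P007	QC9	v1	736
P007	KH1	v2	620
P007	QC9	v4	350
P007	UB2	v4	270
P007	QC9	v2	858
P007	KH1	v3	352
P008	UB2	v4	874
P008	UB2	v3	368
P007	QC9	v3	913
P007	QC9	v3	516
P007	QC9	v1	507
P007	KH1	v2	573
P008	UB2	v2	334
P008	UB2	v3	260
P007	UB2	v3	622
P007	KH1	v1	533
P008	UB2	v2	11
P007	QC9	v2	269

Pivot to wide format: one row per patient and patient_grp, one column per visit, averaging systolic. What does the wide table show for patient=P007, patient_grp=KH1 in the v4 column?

Rows with patient=P007, patient_grp=KH1 and visit=v4: systolic values are 64, 911, 771, 749, 694.
(64 + 911 + 771 + 749 + 694) / 5 = 637.80.

637.80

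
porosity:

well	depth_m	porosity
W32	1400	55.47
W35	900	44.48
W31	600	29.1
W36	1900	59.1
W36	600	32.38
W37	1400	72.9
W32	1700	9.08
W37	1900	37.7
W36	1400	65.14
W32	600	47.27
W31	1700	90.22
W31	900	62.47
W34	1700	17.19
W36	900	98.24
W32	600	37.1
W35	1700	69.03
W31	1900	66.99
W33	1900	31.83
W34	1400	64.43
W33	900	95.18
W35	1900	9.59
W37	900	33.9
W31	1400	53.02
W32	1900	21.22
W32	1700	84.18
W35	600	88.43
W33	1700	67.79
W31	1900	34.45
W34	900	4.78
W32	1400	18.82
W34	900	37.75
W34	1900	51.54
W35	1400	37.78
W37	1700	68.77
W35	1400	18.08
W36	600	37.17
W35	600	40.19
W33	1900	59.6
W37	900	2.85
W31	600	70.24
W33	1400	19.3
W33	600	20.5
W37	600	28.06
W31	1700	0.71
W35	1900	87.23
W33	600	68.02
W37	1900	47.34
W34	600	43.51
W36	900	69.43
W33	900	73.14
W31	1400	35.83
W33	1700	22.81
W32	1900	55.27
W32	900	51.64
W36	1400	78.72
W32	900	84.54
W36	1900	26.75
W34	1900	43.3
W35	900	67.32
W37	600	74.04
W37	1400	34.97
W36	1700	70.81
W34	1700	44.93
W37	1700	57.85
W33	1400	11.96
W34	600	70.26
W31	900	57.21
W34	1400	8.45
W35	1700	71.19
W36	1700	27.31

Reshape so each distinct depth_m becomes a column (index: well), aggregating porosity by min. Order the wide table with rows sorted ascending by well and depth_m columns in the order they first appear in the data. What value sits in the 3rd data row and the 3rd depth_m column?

20.5

With rows sorted ascending by well, row 3 is well=W33. depth_m columns in first-appearance order: 1400, 900, 600, 1900, 1700; column 3 is 600.
Long rows with well=W33, depth_m=600: min(20.5, 68.02) = 20.5.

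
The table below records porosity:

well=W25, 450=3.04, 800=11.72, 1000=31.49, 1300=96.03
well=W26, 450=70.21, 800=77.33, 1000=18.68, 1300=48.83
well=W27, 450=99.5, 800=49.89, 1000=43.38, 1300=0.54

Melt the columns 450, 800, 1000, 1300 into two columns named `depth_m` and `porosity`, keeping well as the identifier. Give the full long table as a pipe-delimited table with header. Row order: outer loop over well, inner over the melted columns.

Each (well, column) pair becomes one row: 3 × 4 = 12 rows.
For example, (W25, 450) → porosity=3.04.

| well | depth_m | porosity |
| W25 | 450 | 3.04 |
| W25 | 800 | 11.72 |
| W25 | 1000 | 31.49 |
| W25 | 1300 | 96.03 |
| W26 | 450 | 70.21 |
| W26 | 800 | 77.33 |
| W26 | 1000 | 18.68 |
| W26 | 1300 | 48.83 |
| W27 | 450 | 99.5 |
| W27 | 800 | 49.89 |
| W27 | 1000 | 43.38 |
| W27 | 1300 | 0.54 |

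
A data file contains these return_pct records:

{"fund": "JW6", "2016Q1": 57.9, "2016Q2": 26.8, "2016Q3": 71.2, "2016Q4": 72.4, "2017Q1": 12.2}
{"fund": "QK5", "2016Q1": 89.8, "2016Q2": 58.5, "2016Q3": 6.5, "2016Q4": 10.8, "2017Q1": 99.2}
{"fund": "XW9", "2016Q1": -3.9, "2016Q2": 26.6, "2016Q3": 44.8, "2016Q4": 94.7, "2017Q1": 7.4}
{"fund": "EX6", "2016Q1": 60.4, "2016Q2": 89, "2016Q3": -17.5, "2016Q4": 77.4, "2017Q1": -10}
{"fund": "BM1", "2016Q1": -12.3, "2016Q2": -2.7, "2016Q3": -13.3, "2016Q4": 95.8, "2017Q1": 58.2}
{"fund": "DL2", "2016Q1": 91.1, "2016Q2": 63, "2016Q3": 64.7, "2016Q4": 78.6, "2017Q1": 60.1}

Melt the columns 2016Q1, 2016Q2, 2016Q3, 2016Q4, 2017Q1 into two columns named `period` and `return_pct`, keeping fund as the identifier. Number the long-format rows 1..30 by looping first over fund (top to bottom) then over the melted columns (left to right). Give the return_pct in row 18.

-17.5

30 rows total (6 × 5). Row 18: index ⌊(18-1)/5⌋ = 3 into fund → EX6; (18-1) mod 5 = 2 into the melted columns → 2016Q3.
So row 18 is (EX6, 2016Q3, -17.5); return_pct = -17.5.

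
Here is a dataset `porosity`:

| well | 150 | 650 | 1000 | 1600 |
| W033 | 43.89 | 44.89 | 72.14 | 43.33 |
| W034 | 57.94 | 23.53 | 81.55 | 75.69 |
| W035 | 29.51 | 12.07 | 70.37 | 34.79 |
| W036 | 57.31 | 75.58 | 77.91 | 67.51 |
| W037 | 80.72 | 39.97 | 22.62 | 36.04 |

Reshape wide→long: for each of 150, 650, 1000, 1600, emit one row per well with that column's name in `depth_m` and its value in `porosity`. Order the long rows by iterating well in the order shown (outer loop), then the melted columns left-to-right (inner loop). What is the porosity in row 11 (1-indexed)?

20 rows total (5 × 4). Row 11: index ⌊(11-1)/4⌋ = 2 into well → W035; (11-1) mod 4 = 2 into the melted columns → 1000.
So row 11 is (W035, 1000, 70.37); porosity = 70.37.

70.37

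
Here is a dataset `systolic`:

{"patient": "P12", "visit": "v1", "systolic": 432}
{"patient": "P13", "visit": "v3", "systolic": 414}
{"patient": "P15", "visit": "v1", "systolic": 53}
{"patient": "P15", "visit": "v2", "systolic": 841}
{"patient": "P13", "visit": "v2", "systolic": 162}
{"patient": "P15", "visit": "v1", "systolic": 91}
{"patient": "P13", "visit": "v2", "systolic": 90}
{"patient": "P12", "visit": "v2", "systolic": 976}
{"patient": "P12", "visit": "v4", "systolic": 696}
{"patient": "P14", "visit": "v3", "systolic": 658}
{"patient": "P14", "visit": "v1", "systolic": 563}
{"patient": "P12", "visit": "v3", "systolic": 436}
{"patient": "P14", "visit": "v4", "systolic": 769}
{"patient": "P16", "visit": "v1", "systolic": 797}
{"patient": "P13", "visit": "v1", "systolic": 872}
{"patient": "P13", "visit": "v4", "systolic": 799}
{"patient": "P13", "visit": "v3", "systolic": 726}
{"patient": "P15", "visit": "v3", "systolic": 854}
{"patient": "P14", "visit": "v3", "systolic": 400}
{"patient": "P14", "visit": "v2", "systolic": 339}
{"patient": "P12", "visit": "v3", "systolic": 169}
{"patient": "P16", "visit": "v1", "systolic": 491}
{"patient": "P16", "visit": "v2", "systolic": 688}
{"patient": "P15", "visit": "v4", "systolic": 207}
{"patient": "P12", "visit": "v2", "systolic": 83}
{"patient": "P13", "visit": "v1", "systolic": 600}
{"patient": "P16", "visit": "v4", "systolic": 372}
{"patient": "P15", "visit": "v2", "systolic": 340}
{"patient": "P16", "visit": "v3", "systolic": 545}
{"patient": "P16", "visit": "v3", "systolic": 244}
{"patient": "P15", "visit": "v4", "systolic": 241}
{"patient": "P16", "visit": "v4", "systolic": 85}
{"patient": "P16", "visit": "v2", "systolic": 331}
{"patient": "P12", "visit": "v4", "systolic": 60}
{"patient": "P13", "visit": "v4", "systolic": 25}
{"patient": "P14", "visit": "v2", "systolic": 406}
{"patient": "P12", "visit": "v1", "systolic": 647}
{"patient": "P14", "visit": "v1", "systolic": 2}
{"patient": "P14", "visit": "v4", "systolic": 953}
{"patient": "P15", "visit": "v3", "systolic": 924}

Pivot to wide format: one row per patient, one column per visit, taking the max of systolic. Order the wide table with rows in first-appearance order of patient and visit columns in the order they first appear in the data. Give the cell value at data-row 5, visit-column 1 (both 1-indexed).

797

With rows in first-appearance order of patient, row 5 is patient=P16. visit columns in first-appearance order: v1, v3, v2, v4; column 1 is v1.
Long rows with patient=P16, visit=v1: max(797, 491) = 797.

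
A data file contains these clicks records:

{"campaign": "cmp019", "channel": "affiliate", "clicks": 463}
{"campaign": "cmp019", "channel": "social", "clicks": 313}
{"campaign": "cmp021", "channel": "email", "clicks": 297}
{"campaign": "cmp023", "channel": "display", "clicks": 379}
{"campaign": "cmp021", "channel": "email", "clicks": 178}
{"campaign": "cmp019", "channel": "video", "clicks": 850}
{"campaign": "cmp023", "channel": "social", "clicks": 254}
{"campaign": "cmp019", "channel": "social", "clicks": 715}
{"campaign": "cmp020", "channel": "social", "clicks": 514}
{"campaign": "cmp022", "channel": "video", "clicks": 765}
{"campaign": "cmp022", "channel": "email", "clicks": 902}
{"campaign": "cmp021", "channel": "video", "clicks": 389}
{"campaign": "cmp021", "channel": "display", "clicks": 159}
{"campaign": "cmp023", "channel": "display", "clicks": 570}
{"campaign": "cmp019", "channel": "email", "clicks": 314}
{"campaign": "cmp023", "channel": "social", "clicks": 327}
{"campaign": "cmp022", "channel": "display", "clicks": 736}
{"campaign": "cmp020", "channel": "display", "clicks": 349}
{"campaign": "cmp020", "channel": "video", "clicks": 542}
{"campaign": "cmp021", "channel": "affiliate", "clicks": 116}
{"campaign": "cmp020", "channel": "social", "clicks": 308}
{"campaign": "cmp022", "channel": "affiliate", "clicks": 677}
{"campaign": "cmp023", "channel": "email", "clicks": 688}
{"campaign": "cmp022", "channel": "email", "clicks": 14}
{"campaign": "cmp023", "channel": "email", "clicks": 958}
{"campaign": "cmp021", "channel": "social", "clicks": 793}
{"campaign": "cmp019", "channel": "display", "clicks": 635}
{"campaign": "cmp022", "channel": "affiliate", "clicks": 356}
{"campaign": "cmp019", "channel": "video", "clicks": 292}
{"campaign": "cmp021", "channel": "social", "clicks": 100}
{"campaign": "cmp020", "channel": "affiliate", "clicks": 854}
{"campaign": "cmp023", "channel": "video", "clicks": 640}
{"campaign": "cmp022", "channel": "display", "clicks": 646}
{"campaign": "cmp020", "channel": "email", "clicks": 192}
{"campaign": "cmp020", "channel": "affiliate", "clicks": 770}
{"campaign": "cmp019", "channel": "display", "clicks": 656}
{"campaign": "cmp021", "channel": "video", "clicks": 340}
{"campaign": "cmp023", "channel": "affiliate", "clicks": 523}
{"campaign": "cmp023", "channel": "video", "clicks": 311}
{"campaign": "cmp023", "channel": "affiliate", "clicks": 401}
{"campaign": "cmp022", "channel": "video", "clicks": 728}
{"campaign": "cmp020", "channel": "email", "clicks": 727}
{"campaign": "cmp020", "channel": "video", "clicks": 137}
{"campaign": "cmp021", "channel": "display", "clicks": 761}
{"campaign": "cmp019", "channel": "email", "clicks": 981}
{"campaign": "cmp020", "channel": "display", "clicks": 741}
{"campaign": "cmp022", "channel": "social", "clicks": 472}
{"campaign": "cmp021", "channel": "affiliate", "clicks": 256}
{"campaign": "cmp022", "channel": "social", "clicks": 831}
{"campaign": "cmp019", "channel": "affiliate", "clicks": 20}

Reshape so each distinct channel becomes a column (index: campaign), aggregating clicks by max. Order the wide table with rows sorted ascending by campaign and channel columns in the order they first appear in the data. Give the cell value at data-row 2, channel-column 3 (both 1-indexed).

727

With rows sorted ascending by campaign, row 2 is campaign=cmp020. channel columns in first-appearance order: affiliate, social, email, display, video; column 3 is email.
Long rows with campaign=cmp020, channel=email: max(192, 727) = 727.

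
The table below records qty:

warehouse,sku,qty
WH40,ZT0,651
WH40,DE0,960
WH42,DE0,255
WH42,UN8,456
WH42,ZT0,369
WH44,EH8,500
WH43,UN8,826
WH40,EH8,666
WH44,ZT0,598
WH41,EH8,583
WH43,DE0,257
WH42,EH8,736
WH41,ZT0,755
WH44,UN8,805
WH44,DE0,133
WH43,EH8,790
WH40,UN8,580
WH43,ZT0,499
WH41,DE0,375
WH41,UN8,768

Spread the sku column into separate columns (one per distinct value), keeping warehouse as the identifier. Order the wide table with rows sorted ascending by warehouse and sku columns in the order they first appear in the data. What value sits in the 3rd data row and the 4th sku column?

With rows sorted ascending by warehouse, row 3 is warehouse=WH42. sku columns in first-appearance order: ZT0, DE0, UN8, EH8; column 4 is EH8.
Long rows with warehouse=WH42, sku=EH8: qty = 736.

736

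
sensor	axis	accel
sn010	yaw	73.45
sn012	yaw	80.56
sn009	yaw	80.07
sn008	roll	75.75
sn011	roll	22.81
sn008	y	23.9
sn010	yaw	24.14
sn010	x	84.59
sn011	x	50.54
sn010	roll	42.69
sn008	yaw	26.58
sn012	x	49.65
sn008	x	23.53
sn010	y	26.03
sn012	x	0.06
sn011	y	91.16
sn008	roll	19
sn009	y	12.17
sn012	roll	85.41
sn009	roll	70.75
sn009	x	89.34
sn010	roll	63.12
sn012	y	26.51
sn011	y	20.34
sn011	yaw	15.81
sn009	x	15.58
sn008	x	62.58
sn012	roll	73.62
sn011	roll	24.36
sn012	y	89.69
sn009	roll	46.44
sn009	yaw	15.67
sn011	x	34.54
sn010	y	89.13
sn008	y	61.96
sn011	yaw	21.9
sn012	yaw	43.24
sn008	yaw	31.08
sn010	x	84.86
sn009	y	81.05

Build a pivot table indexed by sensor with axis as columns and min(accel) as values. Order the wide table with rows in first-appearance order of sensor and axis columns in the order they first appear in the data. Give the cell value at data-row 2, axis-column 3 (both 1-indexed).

26.51

With rows in first-appearance order of sensor, row 2 is sensor=sn012. axis columns in first-appearance order: yaw, roll, y, x; column 3 is y.
Long rows with sensor=sn012, axis=y: min(26.51, 89.69) = 26.51.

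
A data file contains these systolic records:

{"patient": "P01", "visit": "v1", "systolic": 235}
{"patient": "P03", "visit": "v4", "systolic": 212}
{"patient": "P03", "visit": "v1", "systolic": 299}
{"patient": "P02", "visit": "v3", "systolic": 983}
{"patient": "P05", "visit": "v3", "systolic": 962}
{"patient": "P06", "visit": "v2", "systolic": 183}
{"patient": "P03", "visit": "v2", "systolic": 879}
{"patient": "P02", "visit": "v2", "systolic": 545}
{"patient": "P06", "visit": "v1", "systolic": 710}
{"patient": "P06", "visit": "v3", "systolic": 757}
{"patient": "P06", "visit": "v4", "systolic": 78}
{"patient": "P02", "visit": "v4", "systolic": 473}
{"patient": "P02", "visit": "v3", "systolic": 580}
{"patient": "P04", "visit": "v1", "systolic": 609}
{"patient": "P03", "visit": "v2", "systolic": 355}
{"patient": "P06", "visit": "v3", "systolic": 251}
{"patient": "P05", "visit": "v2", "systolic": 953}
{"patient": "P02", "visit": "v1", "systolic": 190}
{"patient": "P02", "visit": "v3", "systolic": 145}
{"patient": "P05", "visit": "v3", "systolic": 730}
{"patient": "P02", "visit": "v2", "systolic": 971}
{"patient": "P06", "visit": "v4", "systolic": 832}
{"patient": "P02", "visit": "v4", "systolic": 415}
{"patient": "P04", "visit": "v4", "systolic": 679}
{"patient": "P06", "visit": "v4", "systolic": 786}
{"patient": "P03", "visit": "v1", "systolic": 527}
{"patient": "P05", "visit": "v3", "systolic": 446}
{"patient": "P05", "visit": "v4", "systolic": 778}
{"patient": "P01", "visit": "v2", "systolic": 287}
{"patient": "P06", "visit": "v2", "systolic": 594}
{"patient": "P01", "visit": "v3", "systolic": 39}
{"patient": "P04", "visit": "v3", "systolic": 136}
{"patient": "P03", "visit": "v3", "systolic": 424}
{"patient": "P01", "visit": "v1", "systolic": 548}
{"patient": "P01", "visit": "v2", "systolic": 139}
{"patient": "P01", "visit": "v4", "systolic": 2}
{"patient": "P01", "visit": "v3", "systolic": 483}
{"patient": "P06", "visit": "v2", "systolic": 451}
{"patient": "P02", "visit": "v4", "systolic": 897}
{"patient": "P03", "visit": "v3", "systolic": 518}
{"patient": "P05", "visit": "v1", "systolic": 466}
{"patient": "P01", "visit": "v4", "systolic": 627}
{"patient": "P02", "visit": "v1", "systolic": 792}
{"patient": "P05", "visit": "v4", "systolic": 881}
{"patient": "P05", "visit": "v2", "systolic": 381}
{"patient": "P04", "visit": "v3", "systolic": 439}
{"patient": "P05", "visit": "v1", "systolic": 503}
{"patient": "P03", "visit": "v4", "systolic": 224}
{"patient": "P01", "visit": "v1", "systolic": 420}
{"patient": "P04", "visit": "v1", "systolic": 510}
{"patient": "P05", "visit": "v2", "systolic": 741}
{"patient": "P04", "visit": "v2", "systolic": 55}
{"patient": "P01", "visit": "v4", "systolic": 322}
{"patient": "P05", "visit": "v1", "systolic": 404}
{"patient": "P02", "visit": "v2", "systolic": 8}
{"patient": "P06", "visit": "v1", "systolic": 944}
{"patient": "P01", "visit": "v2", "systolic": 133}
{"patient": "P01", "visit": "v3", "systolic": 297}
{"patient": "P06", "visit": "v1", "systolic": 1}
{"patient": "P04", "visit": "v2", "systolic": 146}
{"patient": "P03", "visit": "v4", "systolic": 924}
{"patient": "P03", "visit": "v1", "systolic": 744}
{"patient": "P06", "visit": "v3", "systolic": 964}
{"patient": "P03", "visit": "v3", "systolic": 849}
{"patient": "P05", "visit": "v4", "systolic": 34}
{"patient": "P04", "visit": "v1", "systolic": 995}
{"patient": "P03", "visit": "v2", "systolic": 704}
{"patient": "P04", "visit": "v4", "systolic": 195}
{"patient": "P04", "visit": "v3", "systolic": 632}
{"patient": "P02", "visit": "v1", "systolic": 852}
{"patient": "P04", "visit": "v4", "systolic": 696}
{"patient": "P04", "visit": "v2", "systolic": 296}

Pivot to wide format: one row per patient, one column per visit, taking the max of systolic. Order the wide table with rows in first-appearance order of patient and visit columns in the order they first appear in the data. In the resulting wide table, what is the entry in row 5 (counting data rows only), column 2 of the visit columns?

With rows in first-appearance order of patient, row 5 is patient=P06. visit columns in first-appearance order: v1, v4, v3, v2; column 2 is v4.
Long rows with patient=P06, visit=v4: max(78, 832, 786) = 832.

832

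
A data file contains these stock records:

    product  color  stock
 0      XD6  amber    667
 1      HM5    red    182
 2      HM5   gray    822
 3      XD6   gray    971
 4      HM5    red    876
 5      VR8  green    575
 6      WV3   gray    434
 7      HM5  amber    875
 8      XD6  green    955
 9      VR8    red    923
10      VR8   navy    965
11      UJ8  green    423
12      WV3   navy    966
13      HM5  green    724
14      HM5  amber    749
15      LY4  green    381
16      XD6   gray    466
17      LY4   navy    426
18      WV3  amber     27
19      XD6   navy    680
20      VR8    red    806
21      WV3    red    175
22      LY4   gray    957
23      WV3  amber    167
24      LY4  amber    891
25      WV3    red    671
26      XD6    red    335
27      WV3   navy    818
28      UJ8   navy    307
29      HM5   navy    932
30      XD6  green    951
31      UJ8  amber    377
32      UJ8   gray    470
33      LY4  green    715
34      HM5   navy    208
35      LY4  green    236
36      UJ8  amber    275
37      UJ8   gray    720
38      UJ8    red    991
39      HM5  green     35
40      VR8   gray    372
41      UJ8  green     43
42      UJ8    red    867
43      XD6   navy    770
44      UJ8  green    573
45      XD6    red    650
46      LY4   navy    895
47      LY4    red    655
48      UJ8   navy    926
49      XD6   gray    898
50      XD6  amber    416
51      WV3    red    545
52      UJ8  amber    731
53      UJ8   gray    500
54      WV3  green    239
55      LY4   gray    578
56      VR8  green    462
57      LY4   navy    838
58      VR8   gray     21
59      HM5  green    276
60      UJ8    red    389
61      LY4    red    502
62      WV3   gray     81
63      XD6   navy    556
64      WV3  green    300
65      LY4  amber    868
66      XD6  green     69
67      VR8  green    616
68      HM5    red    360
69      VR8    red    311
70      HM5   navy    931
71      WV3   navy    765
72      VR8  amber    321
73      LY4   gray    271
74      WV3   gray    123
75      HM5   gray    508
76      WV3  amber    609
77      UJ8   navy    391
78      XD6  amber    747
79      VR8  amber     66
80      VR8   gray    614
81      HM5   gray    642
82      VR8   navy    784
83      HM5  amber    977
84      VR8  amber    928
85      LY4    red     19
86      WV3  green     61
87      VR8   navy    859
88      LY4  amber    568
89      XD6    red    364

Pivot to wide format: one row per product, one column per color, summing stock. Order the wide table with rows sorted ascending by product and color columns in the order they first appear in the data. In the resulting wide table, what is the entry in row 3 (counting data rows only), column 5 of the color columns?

1624

With rows sorted ascending by product, row 3 is product=UJ8. color columns in first-appearance order: amber, red, gray, green, navy; column 5 is navy.
Long rows with product=UJ8, color=navy: 307 + 926 + 391 = 1624.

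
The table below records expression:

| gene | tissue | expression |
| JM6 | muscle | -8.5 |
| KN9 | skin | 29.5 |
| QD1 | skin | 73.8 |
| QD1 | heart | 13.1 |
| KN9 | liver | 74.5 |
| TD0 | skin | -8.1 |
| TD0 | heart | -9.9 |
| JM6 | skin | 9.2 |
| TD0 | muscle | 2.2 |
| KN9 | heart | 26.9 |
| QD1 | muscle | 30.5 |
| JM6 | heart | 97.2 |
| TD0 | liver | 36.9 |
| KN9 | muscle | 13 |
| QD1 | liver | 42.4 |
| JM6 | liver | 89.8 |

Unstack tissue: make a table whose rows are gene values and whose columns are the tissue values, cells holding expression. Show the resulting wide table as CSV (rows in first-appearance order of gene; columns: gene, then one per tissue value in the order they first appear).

Columns: gene plus the 4 distinct tissue values (muscle, skin, heart, liver).
For example, row JM6 column muscle takes expression=-8.5 from the long row (JM6, muscle).

gene,muscle,skin,heart,liver
JM6,-8.5,9.2,97.2,89.8
KN9,13,29.5,26.9,74.5
QD1,30.5,73.8,13.1,42.4
TD0,2.2,-8.1,-9.9,36.9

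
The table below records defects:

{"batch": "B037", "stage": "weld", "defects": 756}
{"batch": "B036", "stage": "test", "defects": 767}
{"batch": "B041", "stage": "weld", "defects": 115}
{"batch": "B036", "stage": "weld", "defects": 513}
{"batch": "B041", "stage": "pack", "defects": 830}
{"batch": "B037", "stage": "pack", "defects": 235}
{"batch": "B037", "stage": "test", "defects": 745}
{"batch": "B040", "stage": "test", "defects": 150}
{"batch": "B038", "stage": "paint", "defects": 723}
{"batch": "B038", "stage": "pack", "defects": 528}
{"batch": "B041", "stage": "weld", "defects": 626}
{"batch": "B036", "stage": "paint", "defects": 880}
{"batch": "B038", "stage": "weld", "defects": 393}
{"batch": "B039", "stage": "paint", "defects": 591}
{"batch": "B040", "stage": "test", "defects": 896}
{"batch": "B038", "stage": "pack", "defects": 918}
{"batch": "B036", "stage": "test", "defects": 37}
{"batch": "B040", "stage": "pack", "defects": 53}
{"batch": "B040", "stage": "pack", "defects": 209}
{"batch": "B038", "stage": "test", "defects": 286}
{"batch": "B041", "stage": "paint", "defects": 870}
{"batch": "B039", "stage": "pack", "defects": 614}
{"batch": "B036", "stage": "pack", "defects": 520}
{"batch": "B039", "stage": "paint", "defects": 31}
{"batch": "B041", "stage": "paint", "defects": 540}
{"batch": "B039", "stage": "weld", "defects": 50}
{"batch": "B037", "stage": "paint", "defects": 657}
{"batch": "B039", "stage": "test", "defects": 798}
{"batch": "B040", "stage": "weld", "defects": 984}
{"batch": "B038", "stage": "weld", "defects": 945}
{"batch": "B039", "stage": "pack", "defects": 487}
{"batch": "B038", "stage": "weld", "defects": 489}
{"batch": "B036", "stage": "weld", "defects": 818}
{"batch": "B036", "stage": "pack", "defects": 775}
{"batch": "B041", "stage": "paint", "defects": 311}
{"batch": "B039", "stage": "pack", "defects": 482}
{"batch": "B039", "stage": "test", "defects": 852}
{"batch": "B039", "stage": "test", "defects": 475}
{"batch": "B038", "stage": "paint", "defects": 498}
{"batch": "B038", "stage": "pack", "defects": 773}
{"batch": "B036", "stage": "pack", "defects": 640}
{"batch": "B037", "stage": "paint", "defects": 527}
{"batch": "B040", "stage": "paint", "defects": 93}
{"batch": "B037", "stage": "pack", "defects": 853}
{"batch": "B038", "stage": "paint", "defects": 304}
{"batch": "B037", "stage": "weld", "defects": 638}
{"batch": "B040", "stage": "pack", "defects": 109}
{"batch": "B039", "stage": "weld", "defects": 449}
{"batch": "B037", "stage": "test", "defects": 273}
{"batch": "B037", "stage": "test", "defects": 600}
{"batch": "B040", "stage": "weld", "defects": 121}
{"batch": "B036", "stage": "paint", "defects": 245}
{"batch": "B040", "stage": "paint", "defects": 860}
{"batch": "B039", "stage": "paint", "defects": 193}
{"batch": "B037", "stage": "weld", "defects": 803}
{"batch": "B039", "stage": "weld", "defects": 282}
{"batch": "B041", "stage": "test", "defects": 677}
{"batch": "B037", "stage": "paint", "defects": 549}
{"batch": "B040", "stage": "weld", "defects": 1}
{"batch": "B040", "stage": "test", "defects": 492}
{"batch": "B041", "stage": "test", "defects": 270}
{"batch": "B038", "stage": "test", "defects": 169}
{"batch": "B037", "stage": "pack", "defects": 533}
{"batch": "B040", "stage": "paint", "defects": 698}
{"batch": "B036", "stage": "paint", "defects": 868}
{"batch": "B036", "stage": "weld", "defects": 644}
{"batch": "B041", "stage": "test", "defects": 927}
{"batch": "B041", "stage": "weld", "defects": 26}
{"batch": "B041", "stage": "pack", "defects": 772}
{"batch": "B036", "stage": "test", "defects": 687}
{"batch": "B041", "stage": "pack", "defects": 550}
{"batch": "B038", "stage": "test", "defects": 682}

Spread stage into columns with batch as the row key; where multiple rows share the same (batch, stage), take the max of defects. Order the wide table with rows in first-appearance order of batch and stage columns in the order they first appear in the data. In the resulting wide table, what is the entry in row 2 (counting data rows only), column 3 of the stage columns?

With rows in first-appearance order of batch, row 2 is batch=B036. stage columns in first-appearance order: weld, test, pack, paint; column 3 is pack.
Long rows with batch=B036, stage=pack: max(520, 775, 640) = 775.

775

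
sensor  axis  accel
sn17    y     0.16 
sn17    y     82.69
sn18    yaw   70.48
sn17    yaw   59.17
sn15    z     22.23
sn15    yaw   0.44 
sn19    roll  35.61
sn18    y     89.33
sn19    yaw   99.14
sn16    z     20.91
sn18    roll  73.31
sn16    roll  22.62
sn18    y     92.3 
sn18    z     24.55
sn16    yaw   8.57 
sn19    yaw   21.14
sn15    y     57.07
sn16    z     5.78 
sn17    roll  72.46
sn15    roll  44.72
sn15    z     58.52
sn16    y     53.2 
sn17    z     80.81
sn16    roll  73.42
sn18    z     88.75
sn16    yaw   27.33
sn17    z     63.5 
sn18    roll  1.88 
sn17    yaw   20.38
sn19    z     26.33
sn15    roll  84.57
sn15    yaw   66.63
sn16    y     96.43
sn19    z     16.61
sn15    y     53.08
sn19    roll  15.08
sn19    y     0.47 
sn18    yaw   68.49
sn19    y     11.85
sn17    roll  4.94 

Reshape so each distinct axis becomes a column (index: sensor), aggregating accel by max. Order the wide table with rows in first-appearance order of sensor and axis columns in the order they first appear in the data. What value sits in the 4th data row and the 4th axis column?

With rows in first-appearance order of sensor, row 4 is sensor=sn19. axis columns in first-appearance order: y, yaw, z, roll; column 4 is roll.
Long rows with sensor=sn19, axis=roll: max(35.61, 15.08) = 35.61.

35.61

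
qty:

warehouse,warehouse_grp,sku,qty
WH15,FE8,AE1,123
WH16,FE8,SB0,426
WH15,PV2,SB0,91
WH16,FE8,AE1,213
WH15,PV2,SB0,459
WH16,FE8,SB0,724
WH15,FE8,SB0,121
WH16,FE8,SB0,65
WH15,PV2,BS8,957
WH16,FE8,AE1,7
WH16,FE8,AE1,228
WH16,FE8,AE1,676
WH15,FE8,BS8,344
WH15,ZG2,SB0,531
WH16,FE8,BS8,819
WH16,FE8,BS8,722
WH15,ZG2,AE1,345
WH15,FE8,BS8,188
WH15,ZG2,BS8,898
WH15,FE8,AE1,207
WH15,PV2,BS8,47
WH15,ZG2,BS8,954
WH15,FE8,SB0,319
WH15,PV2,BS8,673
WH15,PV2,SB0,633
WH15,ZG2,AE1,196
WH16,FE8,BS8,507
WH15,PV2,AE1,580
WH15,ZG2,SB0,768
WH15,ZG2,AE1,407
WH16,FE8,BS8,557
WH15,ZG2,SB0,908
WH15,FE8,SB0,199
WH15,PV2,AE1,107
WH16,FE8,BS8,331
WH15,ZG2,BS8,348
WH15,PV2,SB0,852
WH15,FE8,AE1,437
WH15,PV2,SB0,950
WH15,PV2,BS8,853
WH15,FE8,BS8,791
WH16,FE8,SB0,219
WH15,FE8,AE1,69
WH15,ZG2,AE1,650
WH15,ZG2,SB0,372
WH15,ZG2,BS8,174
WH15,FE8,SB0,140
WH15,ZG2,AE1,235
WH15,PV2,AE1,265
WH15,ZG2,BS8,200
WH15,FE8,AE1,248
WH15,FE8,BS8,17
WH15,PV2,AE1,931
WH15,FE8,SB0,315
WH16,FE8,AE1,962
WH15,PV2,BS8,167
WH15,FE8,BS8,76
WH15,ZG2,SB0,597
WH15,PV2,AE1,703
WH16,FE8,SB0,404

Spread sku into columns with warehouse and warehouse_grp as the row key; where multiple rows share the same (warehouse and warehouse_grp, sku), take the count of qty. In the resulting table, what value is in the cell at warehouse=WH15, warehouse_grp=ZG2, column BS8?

5

Rows with warehouse=WH15, warehouse_grp=ZG2 and sku=BS8: qty values are 898, 954, 348, 174, 200.
5 rows match — count = 5.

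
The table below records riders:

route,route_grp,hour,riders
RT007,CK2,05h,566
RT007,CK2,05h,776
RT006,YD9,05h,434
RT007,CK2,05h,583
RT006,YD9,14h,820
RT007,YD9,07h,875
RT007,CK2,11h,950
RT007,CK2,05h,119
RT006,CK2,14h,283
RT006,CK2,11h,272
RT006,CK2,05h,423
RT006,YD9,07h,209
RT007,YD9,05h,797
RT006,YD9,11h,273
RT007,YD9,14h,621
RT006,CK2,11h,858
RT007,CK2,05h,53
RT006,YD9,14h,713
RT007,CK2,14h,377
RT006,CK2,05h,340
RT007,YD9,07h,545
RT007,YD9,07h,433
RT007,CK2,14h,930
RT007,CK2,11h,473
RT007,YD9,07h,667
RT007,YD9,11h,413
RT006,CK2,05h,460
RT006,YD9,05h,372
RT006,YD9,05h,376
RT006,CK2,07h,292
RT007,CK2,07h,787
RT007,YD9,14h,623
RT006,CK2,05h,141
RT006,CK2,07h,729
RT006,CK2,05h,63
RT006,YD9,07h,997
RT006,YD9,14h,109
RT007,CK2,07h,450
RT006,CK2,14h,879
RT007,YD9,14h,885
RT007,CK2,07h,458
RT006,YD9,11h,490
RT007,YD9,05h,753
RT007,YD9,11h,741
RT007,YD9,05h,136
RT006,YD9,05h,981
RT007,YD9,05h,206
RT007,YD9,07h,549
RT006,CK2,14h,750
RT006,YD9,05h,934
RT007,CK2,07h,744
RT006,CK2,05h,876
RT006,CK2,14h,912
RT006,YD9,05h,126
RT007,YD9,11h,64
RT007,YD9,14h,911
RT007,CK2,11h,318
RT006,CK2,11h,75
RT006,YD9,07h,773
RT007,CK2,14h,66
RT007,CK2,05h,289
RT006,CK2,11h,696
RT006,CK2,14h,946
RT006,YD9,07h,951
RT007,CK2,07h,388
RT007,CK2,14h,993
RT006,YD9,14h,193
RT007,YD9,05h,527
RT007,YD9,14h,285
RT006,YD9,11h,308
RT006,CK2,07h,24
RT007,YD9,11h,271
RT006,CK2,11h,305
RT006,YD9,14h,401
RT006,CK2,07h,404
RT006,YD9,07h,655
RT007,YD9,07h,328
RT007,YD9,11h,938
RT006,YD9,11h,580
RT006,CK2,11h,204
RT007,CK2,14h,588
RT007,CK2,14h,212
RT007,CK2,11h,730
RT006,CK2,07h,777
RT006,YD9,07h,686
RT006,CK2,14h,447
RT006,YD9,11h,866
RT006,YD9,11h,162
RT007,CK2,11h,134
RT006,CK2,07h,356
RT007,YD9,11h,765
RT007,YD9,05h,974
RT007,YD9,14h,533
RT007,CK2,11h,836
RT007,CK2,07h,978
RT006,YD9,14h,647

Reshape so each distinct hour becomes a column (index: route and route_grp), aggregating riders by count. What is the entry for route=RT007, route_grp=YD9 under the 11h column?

Rows with route=RT007, route_grp=YD9 and hour=11h: riders values are 413, 741, 64, 271, 938, 765.
6 rows match — count = 6.

6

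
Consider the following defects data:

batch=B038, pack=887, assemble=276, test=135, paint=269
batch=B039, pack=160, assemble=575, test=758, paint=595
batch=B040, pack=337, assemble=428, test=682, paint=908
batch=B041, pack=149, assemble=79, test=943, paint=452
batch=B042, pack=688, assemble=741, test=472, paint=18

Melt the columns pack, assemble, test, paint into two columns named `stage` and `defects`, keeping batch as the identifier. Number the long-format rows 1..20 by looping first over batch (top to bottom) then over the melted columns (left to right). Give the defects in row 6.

20 rows total (5 × 4). Row 6: index ⌊(6-1)/4⌋ = 1 into batch → B039; (6-1) mod 4 = 1 into the melted columns → assemble.
So row 6 is (B039, assemble, 575); defects = 575.

575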